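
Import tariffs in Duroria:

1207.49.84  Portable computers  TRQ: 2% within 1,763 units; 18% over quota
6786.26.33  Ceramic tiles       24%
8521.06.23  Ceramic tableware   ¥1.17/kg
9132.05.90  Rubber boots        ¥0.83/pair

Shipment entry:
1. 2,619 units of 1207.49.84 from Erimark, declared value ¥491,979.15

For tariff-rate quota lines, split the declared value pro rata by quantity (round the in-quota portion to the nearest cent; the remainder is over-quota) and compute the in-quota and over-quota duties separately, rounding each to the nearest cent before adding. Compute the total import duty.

¥35,567.52

Line 1 (1207.49.84, Erimark, 2,619 units, ¥491,979.15):
Code 1207.49.84 is under a tariff-rate quota (threshold 1,763 units). In-quota: 1,763 units at 2%; over-quota: 856 units at 18%.
Pro-rata value split: in-quota = ¥491,979.15 × 1,763/2,619 = ¥331,179.55; over-quota = ¥491,979.15 − ¥331,179.55 = ¥160,799.60.
In-quota duty = ¥331,179.55 × 2% = ¥6,623.59. Over-quota duty = ¥160,799.60 × 18% = ¥28,943.93.
Line duty = ¥6,623.59 + ¥28,943.93 = ¥35,567.52.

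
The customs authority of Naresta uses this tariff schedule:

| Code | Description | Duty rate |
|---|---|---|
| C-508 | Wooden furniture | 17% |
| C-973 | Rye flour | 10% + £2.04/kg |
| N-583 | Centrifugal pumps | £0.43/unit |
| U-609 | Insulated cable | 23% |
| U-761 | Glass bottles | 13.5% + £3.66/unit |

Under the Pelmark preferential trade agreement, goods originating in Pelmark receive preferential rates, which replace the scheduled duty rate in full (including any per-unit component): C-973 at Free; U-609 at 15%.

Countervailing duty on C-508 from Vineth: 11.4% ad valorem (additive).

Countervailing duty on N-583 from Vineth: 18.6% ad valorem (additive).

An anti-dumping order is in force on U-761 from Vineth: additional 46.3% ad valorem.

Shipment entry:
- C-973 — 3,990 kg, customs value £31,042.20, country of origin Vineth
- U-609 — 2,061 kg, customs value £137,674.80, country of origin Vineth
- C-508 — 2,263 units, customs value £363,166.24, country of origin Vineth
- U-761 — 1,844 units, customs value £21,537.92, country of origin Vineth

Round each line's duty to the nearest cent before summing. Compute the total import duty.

£165,676.95

Line 1 (C-973, Vineth, 3,990 kg, £31,042.20):
Base rate for C-973 is 10% + £2.04/kg.
C-973 has an FTA preferential rate, but origin Vineth is not Pelmark; base rate stands.
Duty = £31,042.20 × 10% + 3,990 × £2.04 = £11,243.82.
Line 2 (U-609, Vineth, 2,061 kg, £137,674.80):
Base rate for U-609 is 23%.
U-609 has an FTA preferential rate, but origin Vineth is not Pelmark; base rate stands.
Duty = £137,674.80 × 23% = £31,665.20.
Line 3 (C-508, Vineth, 2,263 units, £363,166.24):
Base rate for C-508 is 17%.
Additional duty on C-508 from Vineth: +11.4%. Applied ad valorem rate: 17% + 11.4% = 28.4%.
Duty = £363,166.24 × 28.4% = £103,139.21.
Line 4 (U-761, Vineth, 1,844 units, £21,537.92):
Base rate for U-761 is 13.5% + £3.66/unit.
Additional duty on U-761 from Vineth: +46.3%. Applied ad valorem rate: 13.5% + 46.3% = 59.8%.
Duty = £21,537.92 × 59.8% + 1,844 × £3.66 = £19,628.72.
Total = £11,243.82 + £31,665.20 + £103,139.21 + £19,628.72 = £165,676.95.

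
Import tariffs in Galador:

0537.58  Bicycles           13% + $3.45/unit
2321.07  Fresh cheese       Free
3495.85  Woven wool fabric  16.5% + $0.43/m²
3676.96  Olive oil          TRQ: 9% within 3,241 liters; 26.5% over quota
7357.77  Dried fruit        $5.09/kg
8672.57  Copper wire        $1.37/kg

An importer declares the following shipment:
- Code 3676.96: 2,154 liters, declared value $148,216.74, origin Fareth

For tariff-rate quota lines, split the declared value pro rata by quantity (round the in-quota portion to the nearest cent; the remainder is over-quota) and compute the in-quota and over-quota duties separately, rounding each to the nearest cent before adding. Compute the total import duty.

Line 1 (3676.96, Fareth, 2,154 liters, $148,216.74):
Code 3676.96 is under a tariff-rate quota (threshold 3,241 liters). Quantity 2,154 liters is within the quota, so the in-quota rate 9% applies to the full value.
Duty = $148,216.74 × 9% = $13,339.51.

$13,339.51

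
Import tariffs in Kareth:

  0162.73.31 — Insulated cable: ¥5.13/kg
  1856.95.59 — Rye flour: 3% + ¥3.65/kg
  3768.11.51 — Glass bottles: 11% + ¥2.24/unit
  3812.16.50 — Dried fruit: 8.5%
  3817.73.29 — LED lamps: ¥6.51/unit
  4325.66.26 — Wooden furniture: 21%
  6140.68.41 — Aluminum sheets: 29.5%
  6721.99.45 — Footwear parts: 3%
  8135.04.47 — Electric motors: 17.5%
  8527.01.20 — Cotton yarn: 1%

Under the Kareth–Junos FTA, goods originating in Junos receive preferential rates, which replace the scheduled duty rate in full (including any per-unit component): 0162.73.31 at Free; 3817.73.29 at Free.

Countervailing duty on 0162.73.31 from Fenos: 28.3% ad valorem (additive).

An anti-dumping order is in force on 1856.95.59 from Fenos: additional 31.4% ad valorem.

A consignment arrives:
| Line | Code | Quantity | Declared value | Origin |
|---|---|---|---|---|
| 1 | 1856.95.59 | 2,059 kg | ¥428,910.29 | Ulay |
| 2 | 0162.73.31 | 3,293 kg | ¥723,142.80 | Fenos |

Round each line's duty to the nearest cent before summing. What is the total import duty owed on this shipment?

¥241,925.16

Line 1 (1856.95.59, Ulay, 2,059 kg, ¥428,910.29):
Base rate for 1856.95.59 is 3% + ¥3.65/kg.
The additional-duty order on 1856.95.59 targets Fenos, not Ulay; it does not apply.
Duty = ¥428,910.29 × 3% + 2,059 × ¥3.65 = ¥20,382.66.
Line 2 (0162.73.31, Fenos, 3,293 kg, ¥723,142.80):
Base rate for 0162.73.31 is ¥5.13/kg.
0162.73.31 has an FTA preferential rate, but origin Fenos is not Junos; base rate stands.
Additional duty on 0162.73.31 from Fenos: +28.3% ad valorem. Applied ad valorem rate = 28.3%.
Duty = ¥723,142.80 × 28.3% + 3,293 × ¥5.13 = ¥221,542.50.
Total = ¥20,382.66 + ¥221,542.50 = ¥241,925.16.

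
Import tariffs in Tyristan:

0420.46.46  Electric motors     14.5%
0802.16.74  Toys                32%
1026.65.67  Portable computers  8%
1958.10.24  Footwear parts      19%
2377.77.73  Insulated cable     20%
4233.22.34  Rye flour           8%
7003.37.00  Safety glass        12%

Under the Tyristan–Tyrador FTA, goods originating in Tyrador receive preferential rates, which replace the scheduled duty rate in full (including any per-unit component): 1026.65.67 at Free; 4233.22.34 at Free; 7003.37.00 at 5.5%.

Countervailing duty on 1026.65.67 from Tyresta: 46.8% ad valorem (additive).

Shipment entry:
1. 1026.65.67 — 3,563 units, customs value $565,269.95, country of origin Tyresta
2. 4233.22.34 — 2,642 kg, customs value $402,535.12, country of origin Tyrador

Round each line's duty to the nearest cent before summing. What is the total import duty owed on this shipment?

Line 1 (1026.65.67, Tyresta, 3,563 units, $565,269.95):
Base rate for 1026.65.67 is 8%.
1026.65.67 has an FTA preferential rate, but origin Tyresta is not Tyrador; base rate stands.
Additional duty on 1026.65.67 from Tyresta: +46.8%. Applied ad valorem rate: 8% + 46.8% = 54.8%.
Duty = $565,269.95 × 54.8% = $309,767.93.
Line 2 (4233.22.34, Tyrador, 2,642 kg, $402,535.12):
Base rate for 4233.22.34 is 8%.
Origin Tyrador qualifies under the Tyristan–Tyrador agreement and 4233.22.34 is covered: preferential rate Free applies instead.
Duty = $402,535.12 × 0% = $0.00.
Total = $309,767.93 + $0.00 = $309,767.93.

$309,767.93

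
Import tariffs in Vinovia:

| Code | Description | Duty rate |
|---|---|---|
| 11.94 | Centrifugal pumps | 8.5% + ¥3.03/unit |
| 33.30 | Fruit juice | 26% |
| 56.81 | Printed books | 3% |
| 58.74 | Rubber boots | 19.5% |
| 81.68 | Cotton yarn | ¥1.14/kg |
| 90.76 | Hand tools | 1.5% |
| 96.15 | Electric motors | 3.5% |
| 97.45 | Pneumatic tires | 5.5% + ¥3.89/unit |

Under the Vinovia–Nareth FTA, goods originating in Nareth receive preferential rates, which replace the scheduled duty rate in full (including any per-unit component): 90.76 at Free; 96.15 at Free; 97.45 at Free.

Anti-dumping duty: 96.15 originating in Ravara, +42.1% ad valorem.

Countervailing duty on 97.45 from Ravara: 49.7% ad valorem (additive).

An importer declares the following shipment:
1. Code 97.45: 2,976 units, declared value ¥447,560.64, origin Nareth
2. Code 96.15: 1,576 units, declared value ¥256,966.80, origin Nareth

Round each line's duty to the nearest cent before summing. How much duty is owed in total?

¥0.00

Line 1 (97.45, Nareth, 2,976 units, ¥447,560.64):
Base rate for 97.45 is 5.5% + ¥3.89/unit.
Origin Nareth qualifies under the Vinovia–Nareth agreement and 97.45 is covered: preferential rate Free applies instead.
The additional-duty order on 97.45 targets Ravara, not Nareth; it does not apply.
Duty = ¥447,560.64 × 0% = ¥0.00.
Line 2 (96.15, Nareth, 1,576 units, ¥256,966.80):
Base rate for 96.15 is 3.5%.
Origin Nareth qualifies under the Vinovia–Nareth agreement and 96.15 is covered: preferential rate Free applies instead.
The additional-duty order on 96.15 targets Ravara, not Nareth; it does not apply.
Duty = ¥256,966.80 × 0% = ¥0.00.
Total = ¥0.00 + ¥0.00 = ¥0.00.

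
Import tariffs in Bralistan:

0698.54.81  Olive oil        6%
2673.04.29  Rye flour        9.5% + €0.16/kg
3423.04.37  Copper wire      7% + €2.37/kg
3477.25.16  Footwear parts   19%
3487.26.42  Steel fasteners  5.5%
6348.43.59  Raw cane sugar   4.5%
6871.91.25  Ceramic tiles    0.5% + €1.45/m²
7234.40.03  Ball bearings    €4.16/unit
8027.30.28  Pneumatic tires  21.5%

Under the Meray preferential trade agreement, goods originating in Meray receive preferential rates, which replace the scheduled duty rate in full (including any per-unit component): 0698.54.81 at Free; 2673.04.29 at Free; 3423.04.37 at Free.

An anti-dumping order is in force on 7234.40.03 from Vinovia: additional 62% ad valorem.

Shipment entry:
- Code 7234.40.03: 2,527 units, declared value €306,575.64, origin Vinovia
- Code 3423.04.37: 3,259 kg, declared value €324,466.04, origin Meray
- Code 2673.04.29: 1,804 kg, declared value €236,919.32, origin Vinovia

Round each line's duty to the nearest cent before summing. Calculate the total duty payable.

Line 1 (7234.40.03, Vinovia, 2,527 units, €306,575.64):
Base rate for 7234.40.03 is €4.16/unit.
Additional duty on 7234.40.03 from Vinovia: +62% ad valorem. Applied ad valorem rate = 62%.
Duty = €306,575.64 × 62% + 2,527 × €4.16 = €200,589.22.
Line 2 (3423.04.37, Meray, 3,259 kg, €324,466.04):
Base rate for 3423.04.37 is 7% + €2.37/kg.
Origin Meray qualifies under the Bralistan–Meray agreement and 3423.04.37 is covered: preferential rate Free applies instead.
Duty = €324,466.04 × 0% = €0.00.
Line 3 (2673.04.29, Vinovia, 1,804 kg, €236,919.32):
Base rate for 2673.04.29 is 9.5% + €0.16/kg.
2673.04.29 has an FTA preferential rate, but origin Vinovia is not Meray; base rate stands.
Duty = €236,919.32 × 9.5% + 1,804 × €0.16 = €22,795.98.
Total = €200,589.22 + €0.00 + €22,795.98 = €223,385.20.

€223,385.20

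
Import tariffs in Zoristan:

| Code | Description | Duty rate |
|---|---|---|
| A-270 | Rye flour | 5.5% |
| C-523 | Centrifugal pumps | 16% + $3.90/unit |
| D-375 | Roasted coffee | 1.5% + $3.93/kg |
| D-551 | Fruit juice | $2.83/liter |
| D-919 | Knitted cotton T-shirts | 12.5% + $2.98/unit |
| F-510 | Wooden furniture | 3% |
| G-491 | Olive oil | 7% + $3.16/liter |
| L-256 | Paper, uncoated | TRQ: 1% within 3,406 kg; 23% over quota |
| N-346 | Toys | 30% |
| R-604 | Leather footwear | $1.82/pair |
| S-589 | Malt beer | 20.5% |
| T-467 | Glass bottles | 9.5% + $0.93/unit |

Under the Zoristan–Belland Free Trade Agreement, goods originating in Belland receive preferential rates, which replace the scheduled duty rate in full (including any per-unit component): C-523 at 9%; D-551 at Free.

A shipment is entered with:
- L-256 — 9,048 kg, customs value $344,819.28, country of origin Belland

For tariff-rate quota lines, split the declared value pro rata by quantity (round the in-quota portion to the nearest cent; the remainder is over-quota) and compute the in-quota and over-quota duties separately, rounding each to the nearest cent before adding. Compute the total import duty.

Line 1 (L-256, Belland, 9,048 kg, $344,819.28):
Code L-256 is under a tariff-rate quota (threshold 3,406 kg). In-quota: 3,406 kg at 1%; over-quota: 5,642 kg at 23%.
Pro-rata value split: in-quota = $344,819.28 × 3,406/9,048 = $129,802.66; over-quota = $344,819.28 − $129,802.66 = $215,016.62.
In-quota duty = $129,802.66 × 1% = $1,298.03. Over-quota duty = $215,016.62 × 23% = $49,453.82.
Line duty = $1,298.03 + $49,453.82 = $50,751.85.

$50,751.85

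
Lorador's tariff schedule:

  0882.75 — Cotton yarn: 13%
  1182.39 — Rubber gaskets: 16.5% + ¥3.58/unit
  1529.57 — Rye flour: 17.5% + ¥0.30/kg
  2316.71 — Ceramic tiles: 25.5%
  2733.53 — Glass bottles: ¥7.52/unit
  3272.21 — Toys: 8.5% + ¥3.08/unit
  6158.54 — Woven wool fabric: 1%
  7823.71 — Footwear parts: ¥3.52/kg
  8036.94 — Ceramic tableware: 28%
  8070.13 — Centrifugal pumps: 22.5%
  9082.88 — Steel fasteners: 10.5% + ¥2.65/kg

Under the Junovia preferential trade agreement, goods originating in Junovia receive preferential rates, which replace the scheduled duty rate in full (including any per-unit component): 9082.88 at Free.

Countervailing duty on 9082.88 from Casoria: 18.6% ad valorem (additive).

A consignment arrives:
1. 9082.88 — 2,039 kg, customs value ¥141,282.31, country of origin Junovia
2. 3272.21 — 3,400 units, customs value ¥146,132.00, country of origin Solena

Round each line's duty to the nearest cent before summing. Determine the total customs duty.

Line 1 (9082.88, Junovia, 2,039 kg, ¥141,282.31):
Base rate for 9082.88 is 10.5% + ¥2.65/kg.
Origin Junovia qualifies under the Lorador–Junovia agreement and 9082.88 is covered: preferential rate Free applies instead.
The additional-duty order on 9082.88 targets Casoria, not Junovia; it does not apply.
Duty = ¥141,282.31 × 0% = ¥0.00.
Line 2 (3272.21, Solena, 3,400 units, ¥146,132.00):
Base rate for 3272.21 is 8.5% + ¥3.08/unit.
Duty = ¥146,132.00 × 8.5% + 3,400 × ¥3.08 = ¥22,893.22.
Total = ¥0.00 + ¥22,893.22 = ¥22,893.22.

¥22,893.22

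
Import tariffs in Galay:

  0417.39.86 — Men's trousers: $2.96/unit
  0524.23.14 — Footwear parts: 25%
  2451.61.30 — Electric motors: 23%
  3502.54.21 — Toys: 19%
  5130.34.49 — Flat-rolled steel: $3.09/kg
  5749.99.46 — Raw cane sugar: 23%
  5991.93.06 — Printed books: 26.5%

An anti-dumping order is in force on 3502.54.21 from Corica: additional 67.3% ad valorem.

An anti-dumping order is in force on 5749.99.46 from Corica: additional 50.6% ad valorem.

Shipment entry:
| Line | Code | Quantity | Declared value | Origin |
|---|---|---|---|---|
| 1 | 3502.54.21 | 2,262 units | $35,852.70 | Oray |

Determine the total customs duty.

$6,812.01

Line 1 (3502.54.21, Oray, 2,262 units, $35,852.70):
Base rate for 3502.54.21 is 19%.
The additional-duty order on 3502.54.21 targets Corica, not Oray; it does not apply.
Duty = $35,852.70 × 19% = $6,812.01.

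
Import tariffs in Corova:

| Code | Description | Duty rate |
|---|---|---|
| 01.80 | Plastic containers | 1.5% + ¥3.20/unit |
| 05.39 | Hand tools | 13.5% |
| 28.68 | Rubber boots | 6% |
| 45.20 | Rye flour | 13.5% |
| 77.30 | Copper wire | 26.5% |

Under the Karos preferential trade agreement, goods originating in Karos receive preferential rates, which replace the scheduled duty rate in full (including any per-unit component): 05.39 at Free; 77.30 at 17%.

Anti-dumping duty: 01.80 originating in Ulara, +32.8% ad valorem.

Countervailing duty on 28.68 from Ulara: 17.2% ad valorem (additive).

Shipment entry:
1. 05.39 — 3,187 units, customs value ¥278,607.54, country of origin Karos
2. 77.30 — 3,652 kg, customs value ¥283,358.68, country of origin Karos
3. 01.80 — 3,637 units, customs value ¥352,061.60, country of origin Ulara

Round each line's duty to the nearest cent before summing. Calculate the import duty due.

¥180,566.51

Line 1 (05.39, Karos, 3,187 units, ¥278,607.54):
Base rate for 05.39 is 13.5%.
Origin Karos qualifies under the Corova–Karos agreement and 05.39 is covered: preferential rate Free applies instead.
Duty = ¥278,607.54 × 0% = ¥0.00.
Line 2 (77.30, Karos, 3,652 kg, ¥283,358.68):
Base rate for 77.30 is 26.5%.
Origin Karos qualifies under the Corova–Karos agreement and 77.30 is covered: preferential rate 17% applies instead.
Duty = ¥283,358.68 × 17% = ¥48,170.98.
Line 3 (01.80, Ulara, 3,637 units, ¥352,061.60):
Base rate for 01.80 is 1.5% + ¥3.20/unit.
Additional duty on 01.80 from Ulara: +32.8%. Applied ad valorem rate: 1.5% + 32.8% = 34.3%.
Duty = ¥352,061.60 × 34.3% + 3,637 × ¥3.20 = ¥132,395.53.
Total = ¥0.00 + ¥48,170.98 + ¥132,395.53 = ¥180,566.51.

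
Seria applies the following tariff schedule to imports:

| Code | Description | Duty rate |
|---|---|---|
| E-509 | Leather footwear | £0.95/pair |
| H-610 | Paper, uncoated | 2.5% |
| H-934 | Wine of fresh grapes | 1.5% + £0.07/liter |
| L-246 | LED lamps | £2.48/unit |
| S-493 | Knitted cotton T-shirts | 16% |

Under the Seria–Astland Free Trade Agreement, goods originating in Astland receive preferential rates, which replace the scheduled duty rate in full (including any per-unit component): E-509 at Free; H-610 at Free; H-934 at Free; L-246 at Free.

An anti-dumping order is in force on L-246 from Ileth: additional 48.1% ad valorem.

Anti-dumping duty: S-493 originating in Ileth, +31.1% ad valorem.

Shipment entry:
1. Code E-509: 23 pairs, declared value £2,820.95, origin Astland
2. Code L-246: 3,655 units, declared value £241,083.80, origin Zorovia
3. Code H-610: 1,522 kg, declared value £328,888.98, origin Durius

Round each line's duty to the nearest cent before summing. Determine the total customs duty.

Line 1 (E-509, Astland, 23 pairs, £2,820.95):
Base rate for E-509 is £0.95/pair.
Origin Astland qualifies under the Seria–Astland agreement and E-509 is covered: preferential rate Free applies instead.
Duty = £2,820.95 × 0% = £0.00.
Line 2 (L-246, Zorovia, 3,655 units, £241,083.80):
Base rate for L-246 is £2.48/unit.
L-246 has an FTA preferential rate, but origin Zorovia is not Astland; base rate stands.
The additional-duty order on L-246 targets Ileth, not Zorovia; it does not apply.
Duty = 3,655 × £2.48 = £9,064.40.
Line 3 (H-610, Durius, 1,522 kg, £328,888.98):
Base rate for H-610 is 2.5%.
H-610 has an FTA preferential rate, but origin Durius is not Astland; base rate stands.
Duty = £328,888.98 × 2.5% = £8,222.22.
Total = £0.00 + £9,064.40 + £8,222.22 = £17,286.62.

£17,286.62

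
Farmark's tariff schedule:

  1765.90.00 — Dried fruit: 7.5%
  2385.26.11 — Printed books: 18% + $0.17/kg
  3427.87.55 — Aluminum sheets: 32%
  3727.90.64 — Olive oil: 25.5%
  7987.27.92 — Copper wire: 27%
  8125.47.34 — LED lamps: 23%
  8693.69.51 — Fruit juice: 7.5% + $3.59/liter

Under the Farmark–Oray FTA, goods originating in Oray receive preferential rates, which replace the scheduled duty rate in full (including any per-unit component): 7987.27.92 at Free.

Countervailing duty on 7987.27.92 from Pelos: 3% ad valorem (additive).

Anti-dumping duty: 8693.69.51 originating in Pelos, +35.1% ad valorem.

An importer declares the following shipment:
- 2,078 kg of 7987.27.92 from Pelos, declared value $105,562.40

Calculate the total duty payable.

$31,668.72

Line 1 (7987.27.92, Pelos, 2,078 kg, $105,562.40):
Base rate for 7987.27.92 is 27%.
7987.27.92 has an FTA preferential rate, but origin Pelos is not Oray; base rate stands.
Additional duty on 7987.27.92 from Pelos: +3%. Applied ad valorem rate: 27% + 3% = 30%.
Duty = $105,562.40 × 30% = $31,668.72.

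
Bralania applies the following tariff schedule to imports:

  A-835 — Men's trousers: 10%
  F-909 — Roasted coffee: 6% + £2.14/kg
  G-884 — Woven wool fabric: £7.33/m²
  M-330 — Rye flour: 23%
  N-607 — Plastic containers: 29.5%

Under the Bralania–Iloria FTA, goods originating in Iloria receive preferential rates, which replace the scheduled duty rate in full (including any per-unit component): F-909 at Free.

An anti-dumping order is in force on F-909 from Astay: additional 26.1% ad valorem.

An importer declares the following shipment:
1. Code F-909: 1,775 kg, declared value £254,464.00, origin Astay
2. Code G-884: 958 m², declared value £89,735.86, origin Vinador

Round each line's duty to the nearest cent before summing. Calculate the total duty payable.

£92,503.58

Line 1 (F-909, Astay, 1,775 kg, £254,464.00):
Base rate for F-909 is 6% + £2.14/kg.
F-909 has an FTA preferential rate, but origin Astay is not Iloria; base rate stands.
Additional duty on F-909 from Astay: +26.1%. Applied ad valorem rate: 6% + 26.1% = 32.1%.
Duty = £254,464.00 × 32.1% + 1,775 × £2.14 = £85,481.44.
Line 2 (G-884, Vinador, 958 m², £89,735.86):
Base rate for G-884 is £7.33/m².
Duty = 958 × £7.33 = £7,022.14.
Total = £85,481.44 + £7,022.14 = £92,503.58.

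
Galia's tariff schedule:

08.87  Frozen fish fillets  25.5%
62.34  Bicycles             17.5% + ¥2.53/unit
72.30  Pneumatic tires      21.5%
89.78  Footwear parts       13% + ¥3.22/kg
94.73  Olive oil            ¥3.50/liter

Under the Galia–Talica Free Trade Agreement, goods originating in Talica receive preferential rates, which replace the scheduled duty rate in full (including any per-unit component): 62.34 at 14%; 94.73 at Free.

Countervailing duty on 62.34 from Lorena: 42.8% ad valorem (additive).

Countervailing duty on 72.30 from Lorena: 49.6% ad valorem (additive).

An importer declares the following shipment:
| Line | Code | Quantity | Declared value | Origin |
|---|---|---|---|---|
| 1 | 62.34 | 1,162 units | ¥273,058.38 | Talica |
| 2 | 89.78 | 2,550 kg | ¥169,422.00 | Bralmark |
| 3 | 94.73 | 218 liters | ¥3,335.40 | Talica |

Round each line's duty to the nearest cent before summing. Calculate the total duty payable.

¥68,464.03

Line 1 (62.34, Talica, 1,162 units, ¥273,058.38):
Base rate for 62.34 is 17.5% + ¥2.53/unit.
Origin Talica qualifies under the Galia–Talica agreement and 62.34 is covered: preferential rate 14% applies instead.
The additional-duty order on 62.34 targets Lorena, not Talica; it does not apply.
Duty = ¥273,058.38 × 14% = ¥38,228.17.
Line 2 (89.78, Bralmark, 2,550 kg, ¥169,422.00):
Base rate for 89.78 is 13% + ¥3.22/kg.
Duty = ¥169,422.00 × 13% + 2,550 × ¥3.22 = ¥30,235.86.
Line 3 (94.73, Talica, 218 liters, ¥3,335.40):
Base rate for 94.73 is ¥3.50/liter.
Origin Talica qualifies under the Galia–Talica agreement and 94.73 is covered: preferential rate Free applies instead.
Duty = ¥3,335.40 × 0% = ¥0.00.
Total = ¥38,228.17 + ¥30,235.86 + ¥0.00 = ¥68,464.03.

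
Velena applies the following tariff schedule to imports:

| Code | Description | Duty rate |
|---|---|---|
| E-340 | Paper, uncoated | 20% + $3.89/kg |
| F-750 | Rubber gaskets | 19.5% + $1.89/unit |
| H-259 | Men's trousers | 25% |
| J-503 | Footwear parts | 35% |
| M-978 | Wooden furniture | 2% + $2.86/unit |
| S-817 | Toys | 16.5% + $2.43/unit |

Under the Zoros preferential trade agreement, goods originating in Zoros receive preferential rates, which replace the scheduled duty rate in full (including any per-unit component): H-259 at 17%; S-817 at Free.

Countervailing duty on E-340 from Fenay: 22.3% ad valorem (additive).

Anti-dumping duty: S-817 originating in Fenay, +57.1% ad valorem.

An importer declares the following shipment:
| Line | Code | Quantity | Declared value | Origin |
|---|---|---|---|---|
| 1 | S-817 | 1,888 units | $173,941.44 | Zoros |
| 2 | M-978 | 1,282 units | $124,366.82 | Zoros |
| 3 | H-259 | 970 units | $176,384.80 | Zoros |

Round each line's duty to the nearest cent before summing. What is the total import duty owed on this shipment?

Line 1 (S-817, Zoros, 1,888 units, $173,941.44):
Base rate for S-817 is 16.5% + $2.43/unit.
Origin Zoros qualifies under the Velena–Zoros agreement and S-817 is covered: preferential rate Free applies instead.
The additional-duty order on S-817 targets Fenay, not Zoros; it does not apply.
Duty = $173,941.44 × 0% = $0.00.
Line 2 (M-978, Zoros, 1,282 units, $124,366.82):
Base rate for M-978 is 2% + $2.86/unit.
Origin Zoros is the FTA partner but M-978 is not on the preference list; base rate stands.
Duty = $124,366.82 × 2% + 1,282 × $2.86 = $6,153.86.
Line 3 (H-259, Zoros, 970 units, $176,384.80):
Base rate for H-259 is 25%.
Origin Zoros qualifies under the Velena–Zoros agreement and H-259 is covered: preferential rate 17% applies instead.
Duty = $176,384.80 × 17% = $29,985.42.
Total = $0.00 + $6,153.86 + $29,985.42 = $36,139.28.

$36,139.28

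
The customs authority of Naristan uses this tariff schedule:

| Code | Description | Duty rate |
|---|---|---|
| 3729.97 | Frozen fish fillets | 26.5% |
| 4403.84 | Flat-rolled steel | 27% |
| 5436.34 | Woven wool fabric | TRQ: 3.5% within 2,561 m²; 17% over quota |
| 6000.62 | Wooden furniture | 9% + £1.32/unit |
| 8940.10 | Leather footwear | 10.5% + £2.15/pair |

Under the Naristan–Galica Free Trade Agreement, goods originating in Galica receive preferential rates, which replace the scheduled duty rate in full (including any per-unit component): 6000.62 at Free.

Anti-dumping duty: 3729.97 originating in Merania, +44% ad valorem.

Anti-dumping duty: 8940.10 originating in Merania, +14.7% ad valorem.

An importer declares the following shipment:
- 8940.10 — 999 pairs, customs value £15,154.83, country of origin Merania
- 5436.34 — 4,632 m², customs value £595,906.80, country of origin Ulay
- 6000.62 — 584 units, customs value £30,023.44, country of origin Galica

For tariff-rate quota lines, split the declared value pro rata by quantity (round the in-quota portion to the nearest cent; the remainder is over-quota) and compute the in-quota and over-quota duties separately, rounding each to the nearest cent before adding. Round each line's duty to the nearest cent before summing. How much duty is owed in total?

Line 1 (8940.10, Merania, 999 pairs, £15,154.83):
Base rate for 8940.10 is 10.5% + £2.15/pair.
Additional duty on 8940.10 from Merania: +14.7%. Applied ad valorem rate: 10.5% + 14.7% = 25.2%.
Duty = £15,154.83 × 25.2% + 999 × £2.15 = £5,966.87.
Line 2 (5436.34, Ulay, 4,632 m², £595,906.80):
Code 5436.34 is under a tariff-rate quota (threshold 2,561 m²). In-quota: 2,561 m² at 3.5%; over-quota: 2,071 m² at 17%.
Pro-rata value split: in-quota = £595,906.80 × 2,561/4,632 = £329,472.65; over-quota = £595,906.80 − £329,472.65 = £266,434.15.
In-quota duty = £329,472.65 × 3.5% = £11,531.54. Over-quota duty = £266,434.15 × 17% = £45,293.81.
Line duty = £11,531.54 + £45,293.81 = £56,825.35.
Line 3 (6000.62, Galica, 584 units, £30,023.44):
Base rate for 6000.62 is 9% + £1.32/unit.
Origin Galica qualifies under the Naristan–Galica agreement and 6000.62 is covered: preferential rate Free applies instead.
Duty = £30,023.44 × 0% = £0.00.
Total = £5,966.87 + £56,825.35 + £0.00 = £62,792.22.

£62,792.22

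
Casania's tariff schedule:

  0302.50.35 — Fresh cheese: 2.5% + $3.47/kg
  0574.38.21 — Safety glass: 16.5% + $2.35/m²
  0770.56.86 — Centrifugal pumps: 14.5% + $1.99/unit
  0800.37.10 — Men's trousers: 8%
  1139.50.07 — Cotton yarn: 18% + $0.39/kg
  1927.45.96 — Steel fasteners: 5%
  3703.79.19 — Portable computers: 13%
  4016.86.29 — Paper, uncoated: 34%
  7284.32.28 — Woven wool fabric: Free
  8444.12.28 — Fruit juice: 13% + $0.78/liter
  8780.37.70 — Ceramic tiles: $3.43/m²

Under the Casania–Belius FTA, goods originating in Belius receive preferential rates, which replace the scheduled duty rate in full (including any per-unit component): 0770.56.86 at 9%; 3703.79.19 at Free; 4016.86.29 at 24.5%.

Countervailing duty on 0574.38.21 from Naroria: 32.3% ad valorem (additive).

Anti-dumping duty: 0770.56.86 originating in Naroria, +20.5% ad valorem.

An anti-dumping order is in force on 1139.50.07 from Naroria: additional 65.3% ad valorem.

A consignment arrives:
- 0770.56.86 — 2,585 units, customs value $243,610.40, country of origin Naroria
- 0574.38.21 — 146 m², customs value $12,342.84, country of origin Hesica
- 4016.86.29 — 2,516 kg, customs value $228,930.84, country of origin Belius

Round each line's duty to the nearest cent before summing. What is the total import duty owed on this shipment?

$148,875.52

Line 1 (0770.56.86, Naroria, 2,585 units, $243,610.40):
Base rate for 0770.56.86 is 14.5% + $1.99/unit.
0770.56.86 has an FTA preferential rate, but origin Naroria is not Belius; base rate stands.
Additional duty on 0770.56.86 from Naroria: +20.5%. Applied ad valorem rate: 14.5% + 20.5% = 35%.
Duty = $243,610.40 × 35% + 2,585 × $1.99 = $90,407.79.
Line 2 (0574.38.21, Hesica, 146 m², $12,342.84):
Base rate for 0574.38.21 is 16.5% + $2.35/m².
The additional-duty order on 0574.38.21 targets Naroria, not Hesica; it does not apply.
Duty = $12,342.84 × 16.5% + 146 × $2.35 = $2,379.67.
Line 3 (4016.86.29, Belius, 2,516 kg, $228,930.84):
Base rate for 4016.86.29 is 34%.
Origin Belius qualifies under the Casania–Belius agreement and 4016.86.29 is covered: preferential rate 24.5% applies instead.
Duty = $228,930.84 × 24.5% = $56,088.06.
Total = $90,407.79 + $2,379.67 + $56,088.06 = $148,875.52.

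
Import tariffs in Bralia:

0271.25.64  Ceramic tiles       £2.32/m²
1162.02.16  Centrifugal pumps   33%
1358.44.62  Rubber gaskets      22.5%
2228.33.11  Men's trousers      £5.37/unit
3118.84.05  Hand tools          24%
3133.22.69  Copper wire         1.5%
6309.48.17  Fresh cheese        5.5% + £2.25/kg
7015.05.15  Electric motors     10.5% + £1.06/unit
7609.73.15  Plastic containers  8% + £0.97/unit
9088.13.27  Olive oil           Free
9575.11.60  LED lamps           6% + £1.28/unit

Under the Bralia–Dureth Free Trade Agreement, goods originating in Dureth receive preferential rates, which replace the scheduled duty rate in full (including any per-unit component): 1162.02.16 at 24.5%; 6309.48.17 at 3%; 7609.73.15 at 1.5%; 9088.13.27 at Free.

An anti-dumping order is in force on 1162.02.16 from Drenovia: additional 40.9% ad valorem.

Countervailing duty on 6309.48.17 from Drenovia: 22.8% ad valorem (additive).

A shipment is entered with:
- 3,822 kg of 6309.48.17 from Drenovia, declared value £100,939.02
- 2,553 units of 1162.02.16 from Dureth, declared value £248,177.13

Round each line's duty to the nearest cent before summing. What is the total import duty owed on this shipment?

Line 1 (6309.48.17, Drenovia, 3,822 kg, £100,939.02):
Base rate for 6309.48.17 is 5.5% + £2.25/kg.
6309.48.17 has an FTA preferential rate, but origin Drenovia is not Dureth; base rate stands.
Additional duty on 6309.48.17 from Drenovia: +22.8%. Applied ad valorem rate: 5.5% + 22.8% = 28.3%.
Duty = £100,939.02 × 28.3% + 3,822 × £2.25 = £37,165.24.
Line 2 (1162.02.16, Dureth, 2,553 units, £248,177.13):
Base rate for 1162.02.16 is 33%.
Origin Dureth qualifies under the Bralia–Dureth agreement and 1162.02.16 is covered: preferential rate 24.5% applies instead.
The additional-duty order on 1162.02.16 targets Drenovia, not Dureth; it does not apply.
Duty = £248,177.13 × 24.5% = £60,803.40.
Total = £37,165.24 + £60,803.40 = £97,968.64.

£97,968.64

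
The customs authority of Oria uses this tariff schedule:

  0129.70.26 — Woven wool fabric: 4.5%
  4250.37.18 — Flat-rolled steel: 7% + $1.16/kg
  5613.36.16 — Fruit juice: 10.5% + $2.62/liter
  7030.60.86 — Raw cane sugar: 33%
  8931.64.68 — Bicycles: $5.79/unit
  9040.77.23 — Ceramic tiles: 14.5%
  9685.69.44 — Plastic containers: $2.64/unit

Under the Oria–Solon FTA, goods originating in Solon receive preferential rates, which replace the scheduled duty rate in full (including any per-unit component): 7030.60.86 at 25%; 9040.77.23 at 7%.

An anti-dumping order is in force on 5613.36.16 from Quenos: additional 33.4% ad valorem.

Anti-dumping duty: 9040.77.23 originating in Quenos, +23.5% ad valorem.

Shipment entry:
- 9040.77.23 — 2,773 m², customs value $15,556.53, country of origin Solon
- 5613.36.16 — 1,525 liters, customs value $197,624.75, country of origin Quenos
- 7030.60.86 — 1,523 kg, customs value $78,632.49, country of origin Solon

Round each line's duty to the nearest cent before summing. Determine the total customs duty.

Line 1 (9040.77.23, Solon, 2,773 m², $15,556.53):
Base rate for 9040.77.23 is 14.5%.
Origin Solon qualifies under the Oria–Solon agreement and 9040.77.23 is covered: preferential rate 7% applies instead.
The additional-duty order on 9040.77.23 targets Quenos, not Solon; it does not apply.
Duty = $15,556.53 × 7% = $1,088.96.
Line 2 (5613.36.16, Quenos, 1,525 liters, $197,624.75):
Base rate for 5613.36.16 is 10.5% + $2.62/liter.
Additional duty on 5613.36.16 from Quenos: +33.4%. Applied ad valorem rate: 10.5% + 33.4% = 43.9%.
Duty = $197,624.75 × 43.9% + 1,525 × $2.62 = $90,752.77.
Line 3 (7030.60.86, Solon, 1,523 kg, $78,632.49):
Base rate for 7030.60.86 is 33%.
Origin Solon qualifies under the Oria–Solon agreement and 7030.60.86 is covered: preferential rate 25% applies instead.
Duty = $78,632.49 × 25% = $19,658.12.
Total = $1,088.96 + $90,752.77 + $19,658.12 = $111,499.85.

$111,499.85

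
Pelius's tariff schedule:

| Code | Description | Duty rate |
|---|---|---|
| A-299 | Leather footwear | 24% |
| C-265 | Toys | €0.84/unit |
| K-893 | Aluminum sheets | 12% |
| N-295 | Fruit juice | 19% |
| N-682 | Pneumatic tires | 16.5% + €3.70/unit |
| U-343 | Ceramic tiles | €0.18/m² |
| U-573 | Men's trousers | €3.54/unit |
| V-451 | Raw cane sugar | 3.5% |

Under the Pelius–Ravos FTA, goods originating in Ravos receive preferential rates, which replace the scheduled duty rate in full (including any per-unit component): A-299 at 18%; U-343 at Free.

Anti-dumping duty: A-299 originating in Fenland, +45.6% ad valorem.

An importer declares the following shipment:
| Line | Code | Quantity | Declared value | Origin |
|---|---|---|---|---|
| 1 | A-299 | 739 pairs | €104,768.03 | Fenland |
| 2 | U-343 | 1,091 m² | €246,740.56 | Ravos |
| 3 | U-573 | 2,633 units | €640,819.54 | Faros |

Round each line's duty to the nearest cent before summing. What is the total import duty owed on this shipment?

€82,239.37

Line 1 (A-299, Fenland, 739 pairs, €104,768.03):
Base rate for A-299 is 24%.
A-299 has an FTA preferential rate, but origin Fenland is not Ravos; base rate stands.
Additional duty on A-299 from Fenland: +45.6%. Applied ad valorem rate: 24% + 45.6% = 69.6%.
Duty = €104,768.03 × 69.6% = €72,918.55.
Line 2 (U-343, Ravos, 1,091 m², €246,740.56):
Base rate for U-343 is €0.18/m².
Origin Ravos qualifies under the Pelius–Ravos agreement and U-343 is covered: preferential rate Free applies instead.
Duty = €246,740.56 × 0% = €0.00.
Line 3 (U-573, Faros, 2,633 units, €640,819.54):
Base rate for U-573 is €3.54/unit.
Duty = 2,633 × €3.54 = €9,320.82.
Total = €72,918.55 + €0.00 + €9,320.82 = €82,239.37.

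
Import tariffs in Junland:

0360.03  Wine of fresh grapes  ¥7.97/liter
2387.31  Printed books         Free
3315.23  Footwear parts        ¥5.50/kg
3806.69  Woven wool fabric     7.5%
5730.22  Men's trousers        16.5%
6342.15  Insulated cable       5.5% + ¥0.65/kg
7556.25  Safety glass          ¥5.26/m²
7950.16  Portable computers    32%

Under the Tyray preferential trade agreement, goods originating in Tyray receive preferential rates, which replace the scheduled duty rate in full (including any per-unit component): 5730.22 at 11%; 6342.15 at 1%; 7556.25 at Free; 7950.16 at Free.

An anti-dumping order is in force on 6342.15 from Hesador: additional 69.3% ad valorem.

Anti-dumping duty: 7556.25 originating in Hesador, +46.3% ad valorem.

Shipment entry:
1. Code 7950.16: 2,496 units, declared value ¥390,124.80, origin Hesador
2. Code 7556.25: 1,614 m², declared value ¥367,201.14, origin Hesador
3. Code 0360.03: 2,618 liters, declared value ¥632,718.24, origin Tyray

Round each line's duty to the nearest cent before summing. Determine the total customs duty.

¥324,209.17

Line 1 (7950.16, Hesador, 2,496 units, ¥390,124.80):
Base rate for 7950.16 is 32%.
7950.16 has an FTA preferential rate, but origin Hesador is not Tyray; base rate stands.
Duty = ¥390,124.80 × 32% = ¥124,839.94.
Line 2 (7556.25, Hesador, 1,614 m², ¥367,201.14):
Base rate for 7556.25 is ¥5.26/m².
7556.25 has an FTA preferential rate, but origin Hesador is not Tyray; base rate stands.
Additional duty on 7556.25 from Hesador: +46.3% ad valorem. Applied ad valorem rate = 46.3%.
Duty = ¥367,201.14 × 46.3% + 1,614 × ¥5.26 = ¥178,503.77.
Line 3 (0360.03, Tyray, 2,618 liters, ¥632,718.24):
Base rate for 0360.03 is ¥7.97/liter.
Origin Tyray is the FTA partner but 0360.03 is not on the preference list; base rate stands.
Duty = 2,618 × ¥7.97 = ¥20,865.46.
Total = ¥124,839.94 + ¥178,503.77 + ¥20,865.46 = ¥324,209.17.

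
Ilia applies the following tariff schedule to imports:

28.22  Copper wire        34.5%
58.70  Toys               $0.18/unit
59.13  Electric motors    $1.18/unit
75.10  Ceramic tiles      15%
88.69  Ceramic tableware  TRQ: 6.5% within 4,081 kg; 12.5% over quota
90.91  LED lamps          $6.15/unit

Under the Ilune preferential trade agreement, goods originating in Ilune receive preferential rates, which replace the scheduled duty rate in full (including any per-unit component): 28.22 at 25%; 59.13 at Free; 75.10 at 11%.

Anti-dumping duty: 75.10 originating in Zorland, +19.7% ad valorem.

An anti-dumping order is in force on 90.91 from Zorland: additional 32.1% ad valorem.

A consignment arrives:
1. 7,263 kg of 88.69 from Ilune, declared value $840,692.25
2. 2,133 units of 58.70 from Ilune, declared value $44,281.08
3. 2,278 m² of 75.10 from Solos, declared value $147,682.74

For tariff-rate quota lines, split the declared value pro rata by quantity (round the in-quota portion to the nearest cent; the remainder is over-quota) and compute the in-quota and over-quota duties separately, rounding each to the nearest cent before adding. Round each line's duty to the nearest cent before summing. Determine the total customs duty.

$99,280.33

Line 1 (88.69, Ilune, 7,263 kg, $840,692.25):
Code 88.69 is under a tariff-rate quota (threshold 4,081 kg). In-quota: 4,081 kg at 6.5%; over-quota: 3,182 kg at 12.5%.
Pro-rata value split: in-quota = $840,692.25 × 4,081/7,263 = $472,375.75; over-quota = $840,692.25 − $472,375.75 = $368,316.50.
In-quota duty = $472,375.75 × 6.5% = $30,704.42. Over-quota duty = $368,316.50 × 12.5% = $46,039.56.
Line duty = $30,704.42 + $46,039.56 = $76,743.98.
Line 2 (58.70, Ilune, 2,133 units, $44,281.08):
Base rate for 58.70 is $0.18/unit.
Origin Ilune is the FTA partner but 58.70 is not on the preference list; base rate stands.
Duty = 2,133 × $0.18 = $383.94.
Line 3 (75.10, Solos, 2,278 m², $147,682.74):
Base rate for 75.10 is 15%.
75.10 has an FTA preferential rate, but origin Solos is not Ilune; base rate stands.
The additional-duty order on 75.10 targets Zorland, not Solos; it does not apply.
Duty = $147,682.74 × 15% = $22,152.41.
Total = $76,743.98 + $383.94 + $22,152.41 = $99,280.33.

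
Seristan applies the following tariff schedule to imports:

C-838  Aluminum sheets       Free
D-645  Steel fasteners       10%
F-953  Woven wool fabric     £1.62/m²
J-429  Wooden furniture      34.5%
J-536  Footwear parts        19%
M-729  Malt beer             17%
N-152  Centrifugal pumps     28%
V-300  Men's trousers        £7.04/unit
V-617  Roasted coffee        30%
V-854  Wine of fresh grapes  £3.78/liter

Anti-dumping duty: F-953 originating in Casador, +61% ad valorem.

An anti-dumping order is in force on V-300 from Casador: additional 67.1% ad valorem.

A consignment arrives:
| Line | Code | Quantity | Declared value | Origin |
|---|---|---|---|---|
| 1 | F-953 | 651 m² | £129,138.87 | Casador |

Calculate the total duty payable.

Line 1 (F-953, Casador, 651 m², £129,138.87):
Base rate for F-953 is £1.62/m².
Additional duty on F-953 from Casador: +61% ad valorem. Applied ad valorem rate = 61%.
Duty = £129,138.87 × 61% + 651 × £1.62 = £79,829.33.

£79,829.33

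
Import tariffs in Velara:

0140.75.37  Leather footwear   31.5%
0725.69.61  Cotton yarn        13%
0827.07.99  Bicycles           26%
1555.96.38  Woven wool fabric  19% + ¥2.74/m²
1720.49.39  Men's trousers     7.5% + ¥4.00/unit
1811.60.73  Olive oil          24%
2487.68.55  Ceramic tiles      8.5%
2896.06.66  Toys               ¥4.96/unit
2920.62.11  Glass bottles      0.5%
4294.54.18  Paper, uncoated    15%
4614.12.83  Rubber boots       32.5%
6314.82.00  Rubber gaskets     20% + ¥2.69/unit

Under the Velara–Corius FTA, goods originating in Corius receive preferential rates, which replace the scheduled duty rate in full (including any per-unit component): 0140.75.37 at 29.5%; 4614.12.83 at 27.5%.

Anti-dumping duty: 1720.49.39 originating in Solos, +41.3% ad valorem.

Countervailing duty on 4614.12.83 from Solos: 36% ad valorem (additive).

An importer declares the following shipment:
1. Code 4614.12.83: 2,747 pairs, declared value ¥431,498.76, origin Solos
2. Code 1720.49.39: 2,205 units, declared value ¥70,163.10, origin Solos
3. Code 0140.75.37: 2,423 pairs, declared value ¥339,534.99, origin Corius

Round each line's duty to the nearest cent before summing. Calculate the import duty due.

¥438,799.06

Line 1 (4614.12.83, Solos, 2,747 pairs, ¥431,498.76):
Base rate for 4614.12.83 is 32.5%.
4614.12.83 has an FTA preferential rate, but origin Solos is not Corius; base rate stands.
Additional duty on 4614.12.83 from Solos: +36%. Applied ad valorem rate: 32.5% + 36% = 68.5%.
Duty = ¥431,498.76 × 68.5% = ¥295,576.65.
Line 2 (1720.49.39, Solos, 2,205 units, ¥70,163.10):
Base rate for 1720.49.39 is 7.5% + ¥4.00/unit.
Additional duty on 1720.49.39 from Solos: +41.3%. Applied ad valorem rate: 7.5% + 41.3% = 48.8%.
Duty = ¥70,163.10 × 48.8% + 2,205 × ¥4.00 = ¥43,059.59.
Line 3 (0140.75.37, Corius, 2,423 pairs, ¥339,534.99):
Base rate for 0140.75.37 is 31.5%.
Origin Corius qualifies under the Velara–Corius agreement and 0140.75.37 is covered: preferential rate 29.5% applies instead.
Duty = ¥339,534.99 × 29.5% = ¥100,162.82.
Total = ¥295,576.65 + ¥43,059.59 + ¥100,162.82 = ¥438,799.06.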